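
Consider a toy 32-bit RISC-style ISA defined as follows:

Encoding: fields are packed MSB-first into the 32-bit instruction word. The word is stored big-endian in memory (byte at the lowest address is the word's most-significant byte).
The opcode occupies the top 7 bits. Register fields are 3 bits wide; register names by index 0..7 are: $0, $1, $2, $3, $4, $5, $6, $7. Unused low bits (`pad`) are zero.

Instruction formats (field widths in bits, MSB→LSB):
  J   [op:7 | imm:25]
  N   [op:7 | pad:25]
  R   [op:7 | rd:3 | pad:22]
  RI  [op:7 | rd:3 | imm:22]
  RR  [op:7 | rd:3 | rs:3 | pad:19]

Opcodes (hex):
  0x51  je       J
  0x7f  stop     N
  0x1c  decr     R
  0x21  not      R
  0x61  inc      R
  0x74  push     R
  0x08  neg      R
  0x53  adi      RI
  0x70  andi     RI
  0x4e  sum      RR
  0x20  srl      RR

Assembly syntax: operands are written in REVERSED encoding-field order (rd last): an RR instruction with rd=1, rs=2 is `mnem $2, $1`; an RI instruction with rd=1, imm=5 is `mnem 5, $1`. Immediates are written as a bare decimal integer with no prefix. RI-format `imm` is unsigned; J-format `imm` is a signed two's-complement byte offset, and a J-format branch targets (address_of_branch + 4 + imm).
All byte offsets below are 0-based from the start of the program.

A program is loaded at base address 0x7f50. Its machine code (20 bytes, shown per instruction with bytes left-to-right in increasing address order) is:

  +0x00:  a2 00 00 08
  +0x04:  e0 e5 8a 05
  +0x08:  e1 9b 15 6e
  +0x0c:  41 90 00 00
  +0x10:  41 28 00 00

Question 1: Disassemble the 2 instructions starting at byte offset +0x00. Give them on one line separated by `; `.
off 0x00: read a2 00 00 08 as big → 0xa2000008
  opcode bits[31:25]=0x51: je/J
  [24:0] imm=8 = 8
off 0x04: read e0 e5 8a 05 as big → 0xe0e58a05
  opcode bits[31:25]=0x70: andi/RI
  [24:22] rd=3 = $3
  [21:0] imm=2460165 = 2460165

je 8; andi 2460165, $3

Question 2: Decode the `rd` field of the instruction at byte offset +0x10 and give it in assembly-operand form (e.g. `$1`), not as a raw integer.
+0x10: 41 28 00 00 ⇒ word 0x41280000 (big)
  top 7b → 0x20 → srl [RR]
  rd@[24:22]=0x4 ⇒ $4
  rs@[21:19]=0x5 ⇒ $5

$4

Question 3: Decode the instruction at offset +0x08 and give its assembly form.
andi 1774958, $6

off 0x08: read e1 9b 15 6e as big → 0xe19b156e
  op=0xe19b156e>>25=0x70 ⇒ andi (RI)
  rd: (w>>22)&0x7=0x6 → $6
  imm: (w>>0)&0x3fffff=0x1b156e → 1774958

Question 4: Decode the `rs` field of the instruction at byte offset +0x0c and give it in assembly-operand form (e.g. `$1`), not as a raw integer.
off 0x0c: read 41 90 00 00 as big → 0x41900000
  op=0x41900000>>25=0x20 ⇒ srl (RR)
  [24:22] rd=6 = $6
  [21:19] rs=2 = $2

$2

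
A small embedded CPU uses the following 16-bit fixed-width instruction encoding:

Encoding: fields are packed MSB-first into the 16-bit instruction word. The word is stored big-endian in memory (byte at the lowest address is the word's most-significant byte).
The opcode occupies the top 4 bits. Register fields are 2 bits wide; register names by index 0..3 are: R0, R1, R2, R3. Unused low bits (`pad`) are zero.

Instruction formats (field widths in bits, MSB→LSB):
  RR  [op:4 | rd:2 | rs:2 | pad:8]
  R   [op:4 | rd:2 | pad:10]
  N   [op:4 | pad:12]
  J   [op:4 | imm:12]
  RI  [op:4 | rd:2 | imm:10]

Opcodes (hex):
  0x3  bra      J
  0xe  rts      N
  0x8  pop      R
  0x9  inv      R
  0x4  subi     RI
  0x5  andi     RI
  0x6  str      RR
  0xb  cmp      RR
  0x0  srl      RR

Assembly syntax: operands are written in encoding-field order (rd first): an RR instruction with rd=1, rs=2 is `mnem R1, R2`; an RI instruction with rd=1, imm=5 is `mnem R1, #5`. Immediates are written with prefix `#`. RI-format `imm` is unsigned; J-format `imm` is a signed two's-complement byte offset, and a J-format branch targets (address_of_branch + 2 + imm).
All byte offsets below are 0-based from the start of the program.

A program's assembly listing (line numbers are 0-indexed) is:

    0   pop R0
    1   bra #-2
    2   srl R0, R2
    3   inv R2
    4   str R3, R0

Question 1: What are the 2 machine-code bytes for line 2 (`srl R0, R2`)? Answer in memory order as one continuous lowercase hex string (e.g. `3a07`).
0200

L2: srl op=0x0:4|rd=0:2|rs=2:2|pad=0:8 ⇒ 0x0200 ⇒ big 02 00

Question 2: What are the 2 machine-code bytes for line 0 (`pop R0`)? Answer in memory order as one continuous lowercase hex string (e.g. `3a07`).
line 0 (pop): pack op=0x8:4|rd=0:2|pad=0:10 = 0x8000; big→ 80 00

8000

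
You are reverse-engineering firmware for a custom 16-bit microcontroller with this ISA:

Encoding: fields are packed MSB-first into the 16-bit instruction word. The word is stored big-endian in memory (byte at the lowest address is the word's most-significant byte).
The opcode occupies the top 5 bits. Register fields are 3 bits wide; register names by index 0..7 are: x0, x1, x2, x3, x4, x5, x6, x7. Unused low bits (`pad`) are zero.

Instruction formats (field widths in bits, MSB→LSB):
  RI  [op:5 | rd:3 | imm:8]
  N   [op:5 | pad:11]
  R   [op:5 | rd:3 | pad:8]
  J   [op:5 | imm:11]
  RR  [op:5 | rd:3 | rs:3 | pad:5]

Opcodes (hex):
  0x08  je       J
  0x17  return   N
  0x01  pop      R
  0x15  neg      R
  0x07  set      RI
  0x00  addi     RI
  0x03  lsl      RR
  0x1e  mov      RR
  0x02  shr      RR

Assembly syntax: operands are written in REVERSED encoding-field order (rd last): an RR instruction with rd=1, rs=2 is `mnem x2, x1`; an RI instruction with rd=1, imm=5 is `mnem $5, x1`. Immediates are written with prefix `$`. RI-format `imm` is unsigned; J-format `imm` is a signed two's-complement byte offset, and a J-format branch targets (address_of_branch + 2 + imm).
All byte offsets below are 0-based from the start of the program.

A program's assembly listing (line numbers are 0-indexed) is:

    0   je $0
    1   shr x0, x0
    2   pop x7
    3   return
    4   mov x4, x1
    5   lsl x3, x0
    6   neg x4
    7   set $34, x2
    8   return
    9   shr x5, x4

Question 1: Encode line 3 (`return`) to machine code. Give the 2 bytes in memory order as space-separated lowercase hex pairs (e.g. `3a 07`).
line 3 (return): pack op=0x17:5|pad=0:11 = 0xb800; big→ b8 00

b8 00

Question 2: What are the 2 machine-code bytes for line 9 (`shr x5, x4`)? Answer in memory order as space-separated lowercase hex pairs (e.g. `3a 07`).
14 a0

9. shr fields op=0x2:5|rd=4:3|rs=5:3|pad=0:5 → word 14a0h → 14 a0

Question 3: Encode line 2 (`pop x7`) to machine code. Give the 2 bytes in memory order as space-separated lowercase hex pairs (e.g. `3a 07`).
0f 00

L2: pop op=0x1:5|rd=7:3|pad=0:8 ⇒ 0x0f00 ⇒ big 0f 00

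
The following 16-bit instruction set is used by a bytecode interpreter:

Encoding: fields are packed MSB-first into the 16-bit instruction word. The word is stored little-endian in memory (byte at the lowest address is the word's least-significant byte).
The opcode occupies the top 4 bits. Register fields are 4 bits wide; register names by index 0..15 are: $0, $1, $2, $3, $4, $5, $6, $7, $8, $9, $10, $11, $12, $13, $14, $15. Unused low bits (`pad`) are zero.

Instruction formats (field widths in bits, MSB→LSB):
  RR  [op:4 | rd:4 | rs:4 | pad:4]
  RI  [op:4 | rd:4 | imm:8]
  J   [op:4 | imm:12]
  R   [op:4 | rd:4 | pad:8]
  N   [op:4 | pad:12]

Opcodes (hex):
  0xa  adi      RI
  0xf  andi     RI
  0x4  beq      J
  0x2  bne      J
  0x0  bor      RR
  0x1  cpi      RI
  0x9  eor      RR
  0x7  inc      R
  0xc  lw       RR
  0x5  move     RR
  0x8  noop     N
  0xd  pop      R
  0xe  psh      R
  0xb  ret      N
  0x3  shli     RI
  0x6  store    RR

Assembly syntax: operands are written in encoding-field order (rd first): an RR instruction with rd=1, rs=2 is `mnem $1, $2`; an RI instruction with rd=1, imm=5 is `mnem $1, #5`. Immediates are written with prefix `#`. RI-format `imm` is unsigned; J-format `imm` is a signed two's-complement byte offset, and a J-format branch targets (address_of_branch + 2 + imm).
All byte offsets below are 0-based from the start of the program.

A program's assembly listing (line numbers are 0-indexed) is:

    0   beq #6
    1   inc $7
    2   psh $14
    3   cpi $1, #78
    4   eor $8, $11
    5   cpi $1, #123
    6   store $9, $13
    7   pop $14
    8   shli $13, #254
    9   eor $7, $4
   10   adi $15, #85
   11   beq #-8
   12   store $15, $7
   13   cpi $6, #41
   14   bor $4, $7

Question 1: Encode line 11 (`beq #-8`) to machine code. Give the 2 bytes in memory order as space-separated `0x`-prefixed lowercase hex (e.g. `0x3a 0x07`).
line 11 (beq): pack op=0x4:4|imm=-8:12 = 0x4ff8; little→ f8 4f

0xf8 0x4f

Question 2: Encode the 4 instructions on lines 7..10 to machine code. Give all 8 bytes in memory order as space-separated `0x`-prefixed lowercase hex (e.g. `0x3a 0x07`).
0x00 0xde 0xfe 0x3d 0x40 0x97 0x55 0xaf

L7: pop op=0xd:4|rd=14:4|pad=0:8 ⇒ 0xde00 ⇒ little 00 de
L8: shli op=0x3:4|rd=13:4|imm=254:8 ⇒ 0x3dfe ⇒ little fe 3d
L9: eor op=0x9:4|rd=7:4|rs=4:4|pad=0:4 ⇒ 0x9740 ⇒ little 40 97
L10: adi op=0xa:4|rd=15:4|imm=85:8 ⇒ 0xaf55 ⇒ little 55 af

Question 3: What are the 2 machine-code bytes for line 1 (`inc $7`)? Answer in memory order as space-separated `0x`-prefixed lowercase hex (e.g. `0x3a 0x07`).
0x00 0x77

L1: inc op=0x7:4|rd=7:4|pad=0:8 ⇒ 0x7700 ⇒ little 00 77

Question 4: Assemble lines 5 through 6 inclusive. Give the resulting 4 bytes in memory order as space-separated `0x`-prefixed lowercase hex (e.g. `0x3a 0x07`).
L5: cpi op=0x1:4|rd=1:4|imm=123:8 ⇒ 0x117b ⇒ little 7b 11
L6: store op=0x6:4|rd=9:4|rs=13:4|pad=0:4 ⇒ 0x69d0 ⇒ little d0 69

0x7b 0x11 0xd0 0x69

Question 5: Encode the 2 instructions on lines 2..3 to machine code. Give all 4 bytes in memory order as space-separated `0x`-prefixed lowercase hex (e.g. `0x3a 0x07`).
0x00 0xee 0x4e 0x11

line 2 (psh): pack op=0xe:4|rd=14:4|pad=0:8 = 0xee00; little→ 00 ee
line 3 (cpi): pack op=0x1:4|rd=1:4|imm=78:8 = 0x114e; little→ 4e 11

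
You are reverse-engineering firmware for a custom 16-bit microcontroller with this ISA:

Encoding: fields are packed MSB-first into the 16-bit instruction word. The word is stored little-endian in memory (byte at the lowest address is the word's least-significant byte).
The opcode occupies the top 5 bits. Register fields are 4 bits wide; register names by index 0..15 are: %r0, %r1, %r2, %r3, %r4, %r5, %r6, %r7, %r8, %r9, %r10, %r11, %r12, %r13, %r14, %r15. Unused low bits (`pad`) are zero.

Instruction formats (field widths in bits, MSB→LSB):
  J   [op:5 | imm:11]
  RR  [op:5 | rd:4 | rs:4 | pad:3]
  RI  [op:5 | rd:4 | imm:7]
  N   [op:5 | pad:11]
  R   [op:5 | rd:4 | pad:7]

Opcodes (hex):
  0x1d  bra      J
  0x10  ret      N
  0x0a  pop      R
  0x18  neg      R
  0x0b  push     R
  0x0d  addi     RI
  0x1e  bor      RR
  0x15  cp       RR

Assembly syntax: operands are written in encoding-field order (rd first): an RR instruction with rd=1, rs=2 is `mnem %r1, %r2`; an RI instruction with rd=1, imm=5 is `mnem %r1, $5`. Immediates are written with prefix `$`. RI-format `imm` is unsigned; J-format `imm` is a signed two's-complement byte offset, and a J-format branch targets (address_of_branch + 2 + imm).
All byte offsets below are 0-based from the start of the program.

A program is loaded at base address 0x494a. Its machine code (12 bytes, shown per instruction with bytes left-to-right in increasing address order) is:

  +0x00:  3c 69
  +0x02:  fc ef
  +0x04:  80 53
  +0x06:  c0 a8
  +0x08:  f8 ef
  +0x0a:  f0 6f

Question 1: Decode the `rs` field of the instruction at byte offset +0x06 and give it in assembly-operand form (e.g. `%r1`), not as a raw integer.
%r8

@+06  little-endian(c0 a8) = 0xa8c0
  op=0xa8c0>>11=0x15 ⇒ cp (RR)
  rd@[10:7]=0x1 ⇒ %r1
  rs@[6:3]=0x8 ⇒ %r8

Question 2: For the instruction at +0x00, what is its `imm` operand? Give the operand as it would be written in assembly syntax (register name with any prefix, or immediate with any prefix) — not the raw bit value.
off 0x00: read 3c 69 as little → 0x693c
  opcode bits[15:11]=0xd: addi/RI
  [10:7] rd=2 = %r2
  [6:0] imm=60 = $60

$60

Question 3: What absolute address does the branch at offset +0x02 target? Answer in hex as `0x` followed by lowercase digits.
off 0x02: read fc ef as little → 0xeffc
  top 5b → 0x1d → bra [J]
  [10:0] imm=2044 (s11→-4) = $-4
  target = base 0x494a + off 0x02 + 2 + imm -4 = 0x494a

0x494a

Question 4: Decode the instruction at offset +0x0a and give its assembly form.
+0x0a: f0 6f ⇒ word 0x6ff0 (little)
  op=0x6ff0>>11=0xd ⇒ addi (RI)
  [10:7] rd=15 = %r15
  [6:0] imm=112 = $112

addi %r15, $112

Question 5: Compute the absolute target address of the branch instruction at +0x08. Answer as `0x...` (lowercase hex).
@+08  little-endian(f8 ef) = 0xeff8
  top 5b → 0x1d → bra [J]
  imm: (w>>0)&0x7ff=0x7f8 (s11→-8) → $-8
  target = base 0x494a + off 0x08 + 2 + imm -8 = 0x494c

0x494c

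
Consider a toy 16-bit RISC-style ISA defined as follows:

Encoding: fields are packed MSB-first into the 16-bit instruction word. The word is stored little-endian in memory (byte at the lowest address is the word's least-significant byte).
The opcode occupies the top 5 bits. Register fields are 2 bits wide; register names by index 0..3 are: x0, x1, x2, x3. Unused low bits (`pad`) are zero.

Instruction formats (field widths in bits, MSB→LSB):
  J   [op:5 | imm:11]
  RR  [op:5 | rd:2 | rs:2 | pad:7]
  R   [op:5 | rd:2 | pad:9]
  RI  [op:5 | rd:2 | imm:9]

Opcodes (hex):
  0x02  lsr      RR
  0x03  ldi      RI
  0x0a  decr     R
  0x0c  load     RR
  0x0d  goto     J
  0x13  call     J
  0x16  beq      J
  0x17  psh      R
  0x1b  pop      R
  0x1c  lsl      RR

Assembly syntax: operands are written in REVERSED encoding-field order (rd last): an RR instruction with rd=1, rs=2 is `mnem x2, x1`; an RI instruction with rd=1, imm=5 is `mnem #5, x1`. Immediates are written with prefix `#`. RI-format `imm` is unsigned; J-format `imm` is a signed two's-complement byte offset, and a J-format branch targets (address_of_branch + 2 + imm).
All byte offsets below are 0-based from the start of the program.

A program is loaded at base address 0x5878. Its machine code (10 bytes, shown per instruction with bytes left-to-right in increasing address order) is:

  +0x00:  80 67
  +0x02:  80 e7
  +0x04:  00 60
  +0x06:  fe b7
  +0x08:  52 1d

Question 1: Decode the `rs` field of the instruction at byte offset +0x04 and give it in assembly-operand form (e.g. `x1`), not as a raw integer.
x0

[04] 00 60 → 0x6000
  top 5b → 0xc → load [RR]
  [10:9] rd=0 = x0
  [8:7] rs=0 = x0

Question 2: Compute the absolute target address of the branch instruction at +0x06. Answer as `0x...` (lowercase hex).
off 0x06: read fe b7 as little → 0xb7fe
  opcode bits[15:11]=0x16: beq/J
  imm@[10:0]=0x7fe (s11→-2) ⇒ #-2
  target = base 0x5878 + off 0x06 + 2 + imm -2 = 0x587e

0x587e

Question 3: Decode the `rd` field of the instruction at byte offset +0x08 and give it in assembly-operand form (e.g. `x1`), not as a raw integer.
x2

off 0x08: read 52 1d as little → 0x1d52
  top 5b → 0x3 → ldi [RI]
  rd: (w>>9)&0x3=0x2 → x2
  imm: (w>>0)&0x1ff=0x152 → #338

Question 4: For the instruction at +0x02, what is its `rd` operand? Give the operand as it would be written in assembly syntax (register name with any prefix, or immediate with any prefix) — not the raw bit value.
x3

[02] 80 e7 → 0xe780
  opcode bits[15:11]=0x1c: lsl/RR
  rd@[10:9]=0x3 ⇒ x3
  rs@[8:7]=0x3 ⇒ x3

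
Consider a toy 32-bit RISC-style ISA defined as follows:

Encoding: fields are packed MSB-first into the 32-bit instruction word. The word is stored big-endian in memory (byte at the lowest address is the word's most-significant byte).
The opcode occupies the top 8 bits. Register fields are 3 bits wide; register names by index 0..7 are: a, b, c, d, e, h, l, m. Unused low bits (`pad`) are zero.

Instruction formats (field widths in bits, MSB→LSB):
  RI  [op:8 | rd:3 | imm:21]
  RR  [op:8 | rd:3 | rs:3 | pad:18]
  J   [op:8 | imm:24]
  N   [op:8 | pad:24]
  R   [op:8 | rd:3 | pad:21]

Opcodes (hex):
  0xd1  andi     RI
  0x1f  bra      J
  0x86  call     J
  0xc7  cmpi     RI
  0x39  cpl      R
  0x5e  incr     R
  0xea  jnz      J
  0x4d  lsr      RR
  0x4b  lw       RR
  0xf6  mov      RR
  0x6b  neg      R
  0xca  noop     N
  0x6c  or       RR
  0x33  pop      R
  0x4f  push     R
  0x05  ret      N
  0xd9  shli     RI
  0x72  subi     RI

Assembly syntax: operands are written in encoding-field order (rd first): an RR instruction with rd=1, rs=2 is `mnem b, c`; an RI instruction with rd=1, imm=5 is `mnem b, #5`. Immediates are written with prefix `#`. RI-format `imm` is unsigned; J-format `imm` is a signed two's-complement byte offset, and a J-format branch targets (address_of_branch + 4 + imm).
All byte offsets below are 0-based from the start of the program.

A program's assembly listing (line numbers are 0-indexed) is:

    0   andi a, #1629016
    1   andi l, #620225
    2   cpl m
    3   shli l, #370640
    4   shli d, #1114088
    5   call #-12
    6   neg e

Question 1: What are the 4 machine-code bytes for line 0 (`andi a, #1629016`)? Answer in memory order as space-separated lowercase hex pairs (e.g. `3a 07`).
d1 18 db 58

0. andi fields op=0xd1:8|rd=0:3|imm=1629016:21 → word d118db58h → d1 18 db 58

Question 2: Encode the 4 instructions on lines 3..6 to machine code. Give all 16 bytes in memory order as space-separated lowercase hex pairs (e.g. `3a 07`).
d9 c5 a7 d0 d9 70 ff e8 86 ff ff f4 6b 80 00 00

L3: shli op=0xd9:8|rd=6:3|imm=370640:21 ⇒ 0xd9c5a7d0 ⇒ big d9 c5 a7 d0
L4: shli op=0xd9:8|rd=3:3|imm=1114088:21 ⇒ 0xd970ffe8 ⇒ big d9 70 ff e8
L5: call op=0x86:8|imm=-12:24 ⇒ 0x86fffff4 ⇒ big 86 ff ff f4
L6: neg op=0x6b:8|rd=4:3|pad=0:21 ⇒ 0x6b800000 ⇒ big 6b 80 00 00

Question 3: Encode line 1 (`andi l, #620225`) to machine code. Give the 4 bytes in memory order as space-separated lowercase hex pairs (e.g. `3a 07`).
1. andi fields op=0xd1:8|rd=6:3|imm=620225:21 → word d1c976c1h → d1 c9 76 c1

d1 c9 76 c1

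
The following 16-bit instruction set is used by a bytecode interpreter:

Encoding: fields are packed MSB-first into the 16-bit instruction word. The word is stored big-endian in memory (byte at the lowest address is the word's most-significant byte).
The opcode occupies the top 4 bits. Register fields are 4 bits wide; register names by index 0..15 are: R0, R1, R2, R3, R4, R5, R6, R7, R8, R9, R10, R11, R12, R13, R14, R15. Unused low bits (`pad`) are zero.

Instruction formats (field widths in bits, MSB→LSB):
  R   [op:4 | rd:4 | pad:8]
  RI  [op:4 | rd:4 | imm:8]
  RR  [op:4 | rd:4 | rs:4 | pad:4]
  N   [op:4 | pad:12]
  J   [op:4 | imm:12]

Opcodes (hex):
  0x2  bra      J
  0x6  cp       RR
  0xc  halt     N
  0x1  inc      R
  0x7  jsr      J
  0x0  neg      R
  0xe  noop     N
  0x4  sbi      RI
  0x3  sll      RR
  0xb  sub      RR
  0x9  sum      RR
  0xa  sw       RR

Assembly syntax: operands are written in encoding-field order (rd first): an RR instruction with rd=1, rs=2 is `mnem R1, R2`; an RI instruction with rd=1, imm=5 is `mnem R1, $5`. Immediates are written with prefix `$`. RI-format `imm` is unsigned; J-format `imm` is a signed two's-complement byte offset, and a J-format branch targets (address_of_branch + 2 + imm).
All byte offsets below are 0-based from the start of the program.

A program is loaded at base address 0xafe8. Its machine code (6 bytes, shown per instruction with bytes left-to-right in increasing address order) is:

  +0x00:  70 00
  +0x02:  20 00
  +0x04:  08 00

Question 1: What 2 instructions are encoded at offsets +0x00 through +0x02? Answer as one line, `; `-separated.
off 0x00: read 70 00 as big → 0x7000
  op=0x7000>>12=0x7 ⇒ jsr (J)
  [11:0] imm=0 = $0
off 0x02: read 20 00 as big → 0x2000
  op=0x2000>>12=0x2 ⇒ bra (J)
  [11:0] imm=0 = $0

jsr $0; bra $0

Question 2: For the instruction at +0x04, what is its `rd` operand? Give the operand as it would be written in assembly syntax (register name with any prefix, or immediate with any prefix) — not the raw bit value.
R8

off 0x04: read 08 00 as big → 0x0800
  opcode bits[15:12]=0x0: neg/R
  rd: (w>>8)&0xf=0x8 → R8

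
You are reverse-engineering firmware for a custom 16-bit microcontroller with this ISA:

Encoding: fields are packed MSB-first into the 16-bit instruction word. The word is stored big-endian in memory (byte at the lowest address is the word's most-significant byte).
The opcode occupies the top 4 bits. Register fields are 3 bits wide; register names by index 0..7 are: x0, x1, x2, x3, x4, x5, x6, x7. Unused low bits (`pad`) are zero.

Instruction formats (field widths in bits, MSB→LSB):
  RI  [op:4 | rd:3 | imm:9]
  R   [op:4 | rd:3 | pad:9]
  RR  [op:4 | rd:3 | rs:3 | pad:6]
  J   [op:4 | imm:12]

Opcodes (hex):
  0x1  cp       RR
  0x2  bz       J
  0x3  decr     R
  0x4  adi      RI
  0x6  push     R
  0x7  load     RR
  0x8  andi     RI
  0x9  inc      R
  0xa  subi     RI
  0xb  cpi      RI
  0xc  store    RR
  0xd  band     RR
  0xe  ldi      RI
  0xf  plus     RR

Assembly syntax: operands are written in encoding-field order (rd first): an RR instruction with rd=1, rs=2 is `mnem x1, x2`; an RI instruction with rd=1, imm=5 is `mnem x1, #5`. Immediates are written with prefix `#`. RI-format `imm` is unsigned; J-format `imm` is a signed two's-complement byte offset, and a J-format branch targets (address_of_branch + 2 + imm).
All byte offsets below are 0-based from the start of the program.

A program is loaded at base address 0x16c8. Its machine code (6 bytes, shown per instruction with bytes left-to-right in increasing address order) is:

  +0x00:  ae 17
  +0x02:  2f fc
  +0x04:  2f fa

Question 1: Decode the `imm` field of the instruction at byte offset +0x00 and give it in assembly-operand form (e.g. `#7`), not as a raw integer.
#23

off 0x00: read ae 17 as big → 0xae17
  opcode bits[15:12]=0xa: subi/RI
  rd@[11:9]=0x7 ⇒ x7
  imm@[8:0]=0x17 ⇒ #23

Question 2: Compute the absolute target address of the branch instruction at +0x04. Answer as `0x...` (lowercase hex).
0x16c8

[04] 2f fa → 0x2ffa
  opcode bits[15:12]=0x2: bz/J
  imm: (w>>0)&0xfff=0xffa (s12→-6) → #-6
  target = base 0x16c8 + off 0x04 + 2 + imm -6 = 0x16c8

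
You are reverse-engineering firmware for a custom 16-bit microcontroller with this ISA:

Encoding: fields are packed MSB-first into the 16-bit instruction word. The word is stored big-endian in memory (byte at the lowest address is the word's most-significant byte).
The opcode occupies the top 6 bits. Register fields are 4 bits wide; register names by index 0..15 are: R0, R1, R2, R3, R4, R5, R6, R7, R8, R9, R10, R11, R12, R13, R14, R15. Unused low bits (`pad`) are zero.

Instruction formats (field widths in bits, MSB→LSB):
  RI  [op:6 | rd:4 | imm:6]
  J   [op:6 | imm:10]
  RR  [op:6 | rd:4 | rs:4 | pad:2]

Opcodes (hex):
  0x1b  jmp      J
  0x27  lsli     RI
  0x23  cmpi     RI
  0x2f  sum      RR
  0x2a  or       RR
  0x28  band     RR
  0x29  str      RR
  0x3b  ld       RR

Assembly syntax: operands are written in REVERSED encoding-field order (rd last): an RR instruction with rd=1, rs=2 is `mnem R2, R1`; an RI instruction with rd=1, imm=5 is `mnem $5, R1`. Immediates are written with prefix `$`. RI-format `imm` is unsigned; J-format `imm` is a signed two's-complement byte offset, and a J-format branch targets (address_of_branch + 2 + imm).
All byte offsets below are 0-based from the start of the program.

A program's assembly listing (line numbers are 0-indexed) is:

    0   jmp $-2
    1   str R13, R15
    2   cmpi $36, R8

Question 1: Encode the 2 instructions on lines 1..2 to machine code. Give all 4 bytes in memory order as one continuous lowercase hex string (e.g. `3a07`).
1. str fields op=0x29:6|rd=15:4|rs=13:4|pad=0:2 → word a7f4h → a7 f4
2. cmpi fields op=0x23:6|rd=8:4|imm=36:6 → word 8e24h → 8e 24

a7f48e24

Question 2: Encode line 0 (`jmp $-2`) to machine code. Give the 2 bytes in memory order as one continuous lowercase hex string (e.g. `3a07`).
0. jmp fields op=0x1b:6|imm=-2:10 → word 6ffeh → 6f fe

6ffe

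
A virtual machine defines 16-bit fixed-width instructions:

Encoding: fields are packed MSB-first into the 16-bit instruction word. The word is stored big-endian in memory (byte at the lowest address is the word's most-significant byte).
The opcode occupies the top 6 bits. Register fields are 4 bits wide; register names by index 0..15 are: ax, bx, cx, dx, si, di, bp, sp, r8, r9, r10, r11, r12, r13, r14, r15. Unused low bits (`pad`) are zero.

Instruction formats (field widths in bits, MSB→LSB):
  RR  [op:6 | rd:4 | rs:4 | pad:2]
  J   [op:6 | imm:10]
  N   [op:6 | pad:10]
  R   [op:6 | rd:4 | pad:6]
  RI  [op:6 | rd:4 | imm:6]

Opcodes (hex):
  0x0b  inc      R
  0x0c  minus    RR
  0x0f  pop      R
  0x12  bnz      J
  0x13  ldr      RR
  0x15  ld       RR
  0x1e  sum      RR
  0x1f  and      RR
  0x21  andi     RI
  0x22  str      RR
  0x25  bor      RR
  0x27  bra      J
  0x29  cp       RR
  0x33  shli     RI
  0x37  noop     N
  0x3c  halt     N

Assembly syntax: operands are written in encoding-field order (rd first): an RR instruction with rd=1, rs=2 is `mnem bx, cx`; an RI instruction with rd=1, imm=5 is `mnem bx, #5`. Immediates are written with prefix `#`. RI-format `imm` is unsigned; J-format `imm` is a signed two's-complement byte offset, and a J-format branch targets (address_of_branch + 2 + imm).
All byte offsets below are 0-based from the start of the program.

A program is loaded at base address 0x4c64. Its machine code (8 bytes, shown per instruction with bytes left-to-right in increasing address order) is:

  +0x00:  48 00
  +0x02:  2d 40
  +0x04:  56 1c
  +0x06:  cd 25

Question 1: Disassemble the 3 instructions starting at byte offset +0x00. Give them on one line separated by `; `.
off 0x00: read 48 00 as big → 0x4800
  opcode bits[15:10]=0x12: bnz/J
  imm@[9:0]=0x0 ⇒ #0
off 0x02: read 2d 40 as big → 0x2d40
  opcode bits[15:10]=0xb: inc/R
  rd@[9:6]=0x5 ⇒ di
off 0x04: read 56 1c as big → 0x561c
  opcode bits[15:10]=0x15: ld/RR
  rd@[9:6]=0x8 ⇒ r8
  rs@[5:2]=0x7 ⇒ sp

bnz #0; inc di; ld r8, sp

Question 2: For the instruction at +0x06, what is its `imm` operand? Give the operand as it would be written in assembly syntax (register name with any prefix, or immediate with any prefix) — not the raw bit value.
@+06  big-endian(cd 25) = 0xcd25
  top 6b → 0x33 → shli [RI]
  [9:6] rd=4 = si
  [5:0] imm=37 = #37

#37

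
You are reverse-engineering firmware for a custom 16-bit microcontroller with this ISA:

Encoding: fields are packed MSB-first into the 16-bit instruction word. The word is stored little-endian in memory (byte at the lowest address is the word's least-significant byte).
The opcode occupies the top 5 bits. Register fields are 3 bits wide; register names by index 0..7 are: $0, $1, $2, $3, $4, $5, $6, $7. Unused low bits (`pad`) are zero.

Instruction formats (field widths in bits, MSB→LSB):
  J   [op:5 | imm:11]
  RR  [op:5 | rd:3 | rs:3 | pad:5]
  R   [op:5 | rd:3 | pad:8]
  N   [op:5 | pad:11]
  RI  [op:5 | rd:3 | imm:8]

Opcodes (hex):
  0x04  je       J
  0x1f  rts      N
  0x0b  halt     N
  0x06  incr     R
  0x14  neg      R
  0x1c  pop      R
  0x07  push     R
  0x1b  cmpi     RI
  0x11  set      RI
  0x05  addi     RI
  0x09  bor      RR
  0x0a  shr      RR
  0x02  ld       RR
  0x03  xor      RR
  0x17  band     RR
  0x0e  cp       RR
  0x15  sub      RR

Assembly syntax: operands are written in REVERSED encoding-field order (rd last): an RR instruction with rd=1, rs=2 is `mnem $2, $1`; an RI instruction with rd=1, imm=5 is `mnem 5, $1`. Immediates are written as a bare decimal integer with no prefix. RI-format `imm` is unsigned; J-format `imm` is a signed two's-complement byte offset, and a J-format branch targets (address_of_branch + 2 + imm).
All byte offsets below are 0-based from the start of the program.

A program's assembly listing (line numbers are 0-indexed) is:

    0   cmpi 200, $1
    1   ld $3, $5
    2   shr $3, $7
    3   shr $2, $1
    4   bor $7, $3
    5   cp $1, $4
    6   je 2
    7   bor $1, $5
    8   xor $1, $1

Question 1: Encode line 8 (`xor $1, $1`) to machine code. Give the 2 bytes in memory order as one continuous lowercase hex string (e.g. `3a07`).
2019

L8: xor op=0x3:5|rd=1:3|rs=1:3|pad=0:5 ⇒ 0x1920 ⇒ little 20 19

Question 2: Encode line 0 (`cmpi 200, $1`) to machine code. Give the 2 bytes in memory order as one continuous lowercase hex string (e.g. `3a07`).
line 0 (cmpi): pack op=0x1b:5|rd=1:3|imm=200:8 = 0xd9c8; little→ c8 d9

c8d9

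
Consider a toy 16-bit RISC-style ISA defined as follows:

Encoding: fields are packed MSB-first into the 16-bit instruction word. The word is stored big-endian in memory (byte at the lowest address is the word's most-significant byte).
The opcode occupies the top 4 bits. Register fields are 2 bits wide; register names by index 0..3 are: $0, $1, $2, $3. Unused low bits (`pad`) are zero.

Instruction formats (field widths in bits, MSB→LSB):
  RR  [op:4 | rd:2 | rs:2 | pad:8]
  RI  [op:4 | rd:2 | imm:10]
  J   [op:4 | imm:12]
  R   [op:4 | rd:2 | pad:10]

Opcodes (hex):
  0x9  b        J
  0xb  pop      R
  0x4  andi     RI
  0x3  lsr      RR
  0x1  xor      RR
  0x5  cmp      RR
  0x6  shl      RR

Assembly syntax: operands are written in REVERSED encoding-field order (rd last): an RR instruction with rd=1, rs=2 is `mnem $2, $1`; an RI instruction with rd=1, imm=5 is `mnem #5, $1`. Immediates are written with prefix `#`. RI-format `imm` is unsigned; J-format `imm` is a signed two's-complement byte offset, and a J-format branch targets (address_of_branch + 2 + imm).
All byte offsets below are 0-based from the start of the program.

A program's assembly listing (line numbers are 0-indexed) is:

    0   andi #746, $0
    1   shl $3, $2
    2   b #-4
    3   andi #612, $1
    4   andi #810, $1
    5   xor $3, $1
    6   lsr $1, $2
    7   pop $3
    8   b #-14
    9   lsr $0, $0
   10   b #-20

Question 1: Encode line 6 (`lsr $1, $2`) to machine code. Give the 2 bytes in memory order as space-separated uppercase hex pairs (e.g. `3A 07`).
39 00

6. lsr fields op=0x3:4|rd=2:2|rs=1:2|pad=0:8 → word 3900h → 39 00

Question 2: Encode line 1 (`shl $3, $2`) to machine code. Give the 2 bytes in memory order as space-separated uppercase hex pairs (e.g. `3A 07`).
6B 00

line 1 (shl): pack op=0x6:4|rd=2:2|rs=3:2|pad=0:8 = 0x6b00; big→ 6b 00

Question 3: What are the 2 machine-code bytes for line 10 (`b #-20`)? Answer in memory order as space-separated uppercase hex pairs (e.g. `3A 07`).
9F EC

L10: b op=0x9:4|imm=-20:12 ⇒ 0x9fec ⇒ big 9f ec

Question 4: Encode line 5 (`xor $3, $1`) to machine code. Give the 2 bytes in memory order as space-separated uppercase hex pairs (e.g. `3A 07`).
17 00

5. xor fields op=0x1:4|rd=1:2|rs=3:2|pad=0:8 → word 1700h → 17 00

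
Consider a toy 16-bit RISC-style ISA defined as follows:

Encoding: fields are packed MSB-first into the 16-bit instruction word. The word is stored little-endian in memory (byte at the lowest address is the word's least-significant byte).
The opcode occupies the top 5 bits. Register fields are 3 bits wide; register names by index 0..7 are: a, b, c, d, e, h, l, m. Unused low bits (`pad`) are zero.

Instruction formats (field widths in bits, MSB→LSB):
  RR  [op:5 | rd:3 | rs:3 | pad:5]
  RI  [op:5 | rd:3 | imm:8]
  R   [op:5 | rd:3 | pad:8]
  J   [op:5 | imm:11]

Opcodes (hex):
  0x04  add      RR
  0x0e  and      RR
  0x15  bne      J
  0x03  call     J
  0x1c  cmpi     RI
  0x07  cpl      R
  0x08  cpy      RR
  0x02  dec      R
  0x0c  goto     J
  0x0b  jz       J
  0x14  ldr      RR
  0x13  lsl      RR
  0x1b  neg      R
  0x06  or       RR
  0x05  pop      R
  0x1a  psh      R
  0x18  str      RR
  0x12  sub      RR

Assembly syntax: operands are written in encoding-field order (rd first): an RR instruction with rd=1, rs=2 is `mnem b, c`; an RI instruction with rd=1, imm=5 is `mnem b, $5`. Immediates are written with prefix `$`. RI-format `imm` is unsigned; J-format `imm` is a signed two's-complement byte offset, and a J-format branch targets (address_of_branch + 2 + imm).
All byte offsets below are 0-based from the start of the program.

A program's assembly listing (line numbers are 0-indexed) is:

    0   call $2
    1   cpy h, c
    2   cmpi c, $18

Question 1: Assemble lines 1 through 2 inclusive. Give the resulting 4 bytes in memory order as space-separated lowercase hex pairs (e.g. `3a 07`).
line 1 (cpy): pack op=0x8:5|rd=5:3|rs=2:3|pad=0:5 = 0x4540; little→ 40 45
line 2 (cmpi): pack op=0x1c:5|rd=2:3|imm=18:8 = 0xe212; little→ 12 e2

40 45 12 e2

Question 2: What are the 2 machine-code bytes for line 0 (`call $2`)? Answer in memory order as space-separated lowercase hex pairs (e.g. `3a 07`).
0. call fields op=0x3:5|imm=2:11 → word 1802h → 02 18

02 18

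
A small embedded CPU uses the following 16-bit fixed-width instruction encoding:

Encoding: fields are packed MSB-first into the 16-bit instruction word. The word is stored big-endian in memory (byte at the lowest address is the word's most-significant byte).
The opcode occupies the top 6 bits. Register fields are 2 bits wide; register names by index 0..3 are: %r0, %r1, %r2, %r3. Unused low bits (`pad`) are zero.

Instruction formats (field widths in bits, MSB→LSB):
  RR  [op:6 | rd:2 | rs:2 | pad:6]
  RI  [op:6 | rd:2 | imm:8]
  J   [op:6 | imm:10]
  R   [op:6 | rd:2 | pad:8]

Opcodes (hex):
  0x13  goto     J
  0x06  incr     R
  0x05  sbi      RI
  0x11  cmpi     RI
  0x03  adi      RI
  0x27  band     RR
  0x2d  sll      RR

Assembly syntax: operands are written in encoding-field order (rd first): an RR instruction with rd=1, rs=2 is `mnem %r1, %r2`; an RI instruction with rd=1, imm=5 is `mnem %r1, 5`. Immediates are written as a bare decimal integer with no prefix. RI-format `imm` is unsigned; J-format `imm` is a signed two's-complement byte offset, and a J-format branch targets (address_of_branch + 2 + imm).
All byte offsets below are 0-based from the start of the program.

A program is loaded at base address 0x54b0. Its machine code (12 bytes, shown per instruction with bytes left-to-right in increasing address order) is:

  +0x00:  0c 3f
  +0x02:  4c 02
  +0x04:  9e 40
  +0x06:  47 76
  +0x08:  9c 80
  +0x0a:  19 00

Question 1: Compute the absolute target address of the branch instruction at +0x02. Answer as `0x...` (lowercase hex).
off 0x02: read 4c 02 as big → 0x4c02
  opcode bits[15:10]=0x13: goto/J
  imm@[9:0]=0x2 ⇒ 2
  target = base 0x54b0 + off 0x02 + 2 + imm 2 = 0x54b6

0x54b6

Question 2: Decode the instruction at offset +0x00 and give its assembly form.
off 0x00: read 0c 3f as big → 0x0c3f
  opcode bits[15:10]=0x3: adi/RI
  [9:8] rd=0 = %r0
  [7:0] imm=63 = 63

adi %r0, 63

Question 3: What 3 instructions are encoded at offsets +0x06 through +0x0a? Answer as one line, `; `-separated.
@+06  big-endian(47 76) = 0x4776
  opcode bits[15:10]=0x11: cmpi/RI
  [9:8] rd=3 = %r3
  [7:0] imm=118 = 118
@+08  big-endian(9c 80) = 0x9c80
  opcode bits[15:10]=0x27: band/RR
  [9:8] rd=0 = %r0
  [7:6] rs=2 = %r2
@+0a  big-endian(19 00) = 0x1900
  opcode bits[15:10]=0x6: incr/R
  [9:8] rd=1 = %r1

cmpi %r3, 118; band %r0, %r2; incr %r1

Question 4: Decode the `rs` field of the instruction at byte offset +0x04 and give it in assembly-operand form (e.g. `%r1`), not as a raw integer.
%r1

+0x04: 9e 40 ⇒ word 0x9e40 (big)
  top 6b → 0x27 → band [RR]
  rd@[9:8]=0x2 ⇒ %r2
  rs@[7:6]=0x1 ⇒ %r1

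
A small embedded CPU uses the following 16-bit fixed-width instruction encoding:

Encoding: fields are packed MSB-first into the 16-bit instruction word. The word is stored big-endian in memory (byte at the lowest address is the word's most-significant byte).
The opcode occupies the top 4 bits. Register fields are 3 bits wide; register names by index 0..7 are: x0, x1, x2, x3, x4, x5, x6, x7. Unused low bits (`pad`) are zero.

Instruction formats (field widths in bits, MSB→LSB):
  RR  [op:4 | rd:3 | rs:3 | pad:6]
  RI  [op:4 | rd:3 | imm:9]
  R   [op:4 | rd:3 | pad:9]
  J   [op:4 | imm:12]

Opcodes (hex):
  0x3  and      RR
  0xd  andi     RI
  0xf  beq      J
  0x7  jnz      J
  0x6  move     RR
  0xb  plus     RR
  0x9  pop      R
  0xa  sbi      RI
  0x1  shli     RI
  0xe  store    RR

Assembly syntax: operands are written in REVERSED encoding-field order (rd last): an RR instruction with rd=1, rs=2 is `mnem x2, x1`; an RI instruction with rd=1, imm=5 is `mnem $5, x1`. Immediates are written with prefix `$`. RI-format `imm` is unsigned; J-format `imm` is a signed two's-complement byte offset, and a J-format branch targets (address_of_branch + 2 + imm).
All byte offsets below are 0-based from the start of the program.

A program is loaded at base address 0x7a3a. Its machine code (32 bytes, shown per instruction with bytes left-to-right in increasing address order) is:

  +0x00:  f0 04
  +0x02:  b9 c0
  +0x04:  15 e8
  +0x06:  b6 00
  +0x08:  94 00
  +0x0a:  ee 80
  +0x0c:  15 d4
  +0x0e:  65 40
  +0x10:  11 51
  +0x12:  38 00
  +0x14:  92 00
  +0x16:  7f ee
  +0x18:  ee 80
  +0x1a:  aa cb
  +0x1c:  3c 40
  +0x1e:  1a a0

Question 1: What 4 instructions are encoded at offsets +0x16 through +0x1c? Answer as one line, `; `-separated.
+0x16: 7f ee ⇒ word 0x7fee (big)
  top 4b → 0x7 → jnz [J]
  [11:0] imm=4078 (s12→-18) = $-18
+0x18: ee 80 ⇒ word 0xee80 (big)
  top 4b → 0xe → store [RR]
  [11:9] rd=7 = x7
  [8:6] rs=2 = x2
+0x1a: aa cb ⇒ word 0xaacb (big)
  top 4b → 0xa → sbi [RI]
  [11:9] rd=5 = x5
  [8:0] imm=203 = $203
+0x1c: 3c 40 ⇒ word 0x3c40 (big)
  top 4b → 0x3 → and [RR]
  [11:9] rd=6 = x6
  [8:6] rs=1 = x1

jnz $-18; store x2, x7; sbi $203, x5; and x1, x6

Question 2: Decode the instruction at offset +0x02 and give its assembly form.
plus x7, x4

[02] b9 c0 → 0xb9c0
  opcode bits[15:12]=0xb: plus/RR
  [11:9] rd=4 = x4
  [8:6] rs=7 = x7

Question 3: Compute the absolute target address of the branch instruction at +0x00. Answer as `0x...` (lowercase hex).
+0x00: f0 04 ⇒ word 0xf004 (big)
  top 4b → 0xf → beq [J]
  imm@[11:0]=0x4 ⇒ $4
  target = base 0x7a3a + off 0x00 + 2 + imm 4 = 0x7a40

0x7a40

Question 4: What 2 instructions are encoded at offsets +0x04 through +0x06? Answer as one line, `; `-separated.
[04] 15 e8 → 0x15e8
  top 4b → 0x1 → shli [RI]
  [11:9] rd=2 = x2
  [8:0] imm=488 = $488
[06] b6 00 → 0xb600
  top 4b → 0xb → plus [RR]
  [11:9] rd=3 = x3
  [8:6] rs=0 = x0

shli $488, x2; plus x0, x3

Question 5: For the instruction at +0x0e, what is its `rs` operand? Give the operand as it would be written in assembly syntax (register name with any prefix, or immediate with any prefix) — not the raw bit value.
[0e] 65 40 → 0x6540
  top 4b → 0x6 → move [RR]
  rd: (w>>9)&0x7=0x2 → x2
  rs: (w>>6)&0x7=0x5 → x5

x5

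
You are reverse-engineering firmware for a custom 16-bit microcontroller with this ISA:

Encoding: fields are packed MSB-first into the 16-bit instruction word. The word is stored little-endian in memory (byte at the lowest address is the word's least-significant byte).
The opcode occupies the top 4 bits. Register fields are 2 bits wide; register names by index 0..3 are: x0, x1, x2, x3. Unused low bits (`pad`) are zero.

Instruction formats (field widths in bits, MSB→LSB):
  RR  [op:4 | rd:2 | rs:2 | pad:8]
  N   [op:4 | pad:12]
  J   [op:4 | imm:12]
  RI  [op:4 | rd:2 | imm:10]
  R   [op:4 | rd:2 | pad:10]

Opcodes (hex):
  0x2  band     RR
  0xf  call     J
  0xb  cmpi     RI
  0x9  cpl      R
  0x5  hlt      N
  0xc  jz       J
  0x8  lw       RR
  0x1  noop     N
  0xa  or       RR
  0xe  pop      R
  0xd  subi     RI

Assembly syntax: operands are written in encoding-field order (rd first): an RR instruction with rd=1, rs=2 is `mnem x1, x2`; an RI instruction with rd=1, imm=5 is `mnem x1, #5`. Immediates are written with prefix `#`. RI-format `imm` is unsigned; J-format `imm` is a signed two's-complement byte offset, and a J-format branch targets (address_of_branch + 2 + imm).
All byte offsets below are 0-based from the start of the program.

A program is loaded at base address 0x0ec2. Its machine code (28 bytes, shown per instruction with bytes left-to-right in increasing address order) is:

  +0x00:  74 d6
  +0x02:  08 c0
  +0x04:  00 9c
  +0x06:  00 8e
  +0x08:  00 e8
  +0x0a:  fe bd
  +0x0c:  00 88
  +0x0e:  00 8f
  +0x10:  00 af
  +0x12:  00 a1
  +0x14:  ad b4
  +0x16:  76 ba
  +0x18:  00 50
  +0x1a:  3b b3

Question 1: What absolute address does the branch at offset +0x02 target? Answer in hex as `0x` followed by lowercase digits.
@+02  little-endian(08 c0) = 0xc008
  opcode bits[15:12]=0xc: jz/J
  [11:0] imm=8 = #8
  target = base 0x0ec2 + off 0x02 + 2 + imm 8 = 0x0ece

0x0ece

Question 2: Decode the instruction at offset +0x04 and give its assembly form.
+0x04: 00 9c ⇒ word 0x9c00 (little)
  op=0x9c00>>12=0x9 ⇒ cpl (R)
  rd@[11:10]=0x3 ⇒ x3

cpl x3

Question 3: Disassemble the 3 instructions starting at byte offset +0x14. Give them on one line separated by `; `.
cmpi x1, #173; cmpi x2, #630; hlt

@+14  little-endian(ad b4) = 0xb4ad
  top 4b → 0xb → cmpi [RI]
  rd@[11:10]=0x1 ⇒ x1
  imm@[9:0]=0xad ⇒ #173
@+16  little-endian(76 ba) = 0xba76
  top 4b → 0xb → cmpi [RI]
  rd@[11:10]=0x2 ⇒ x2
  imm@[9:0]=0x276 ⇒ #630
@+18  little-endian(00 50) = 0x5000
  top 4b → 0x5 → hlt [N]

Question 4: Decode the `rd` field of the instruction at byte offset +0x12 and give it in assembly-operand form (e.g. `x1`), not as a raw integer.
x0

@+12  little-endian(00 a1) = 0xa100
  opcode bits[15:12]=0xa: or/RR
  rd: (w>>10)&0x3=0x0 → x0
  rs: (w>>8)&0x3=0x1 → x1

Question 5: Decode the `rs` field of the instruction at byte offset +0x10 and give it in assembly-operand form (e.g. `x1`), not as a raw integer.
x3

off 0x10: read 00 af as little → 0xaf00
  top 4b → 0xa → or [RR]
  rd@[11:10]=0x3 ⇒ x3
  rs@[9:8]=0x3 ⇒ x3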